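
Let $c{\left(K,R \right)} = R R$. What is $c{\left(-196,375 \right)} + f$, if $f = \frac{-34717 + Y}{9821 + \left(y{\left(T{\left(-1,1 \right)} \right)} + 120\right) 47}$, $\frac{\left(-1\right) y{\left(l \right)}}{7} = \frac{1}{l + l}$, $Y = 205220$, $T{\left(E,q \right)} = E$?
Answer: $\frac{4395012881}{31251} \approx 1.4064 \cdot 10^{5}$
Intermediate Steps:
$c{\left(K,R \right)} = R^{2}$
$y{\left(l \right)} = - \frac{7}{2 l}$ ($y{\left(l \right)} = - \frac{7}{l + l} = - \frac{7}{2 l}$)
$f = \frac{341006}{31251}$ ($f = \frac{-34717 + 205220}{9821 + \left(- \frac{7}{2 \left(-1\right)} + 120\right) 47} = \frac{170503}{9821 + \left(\left(- \frac{7}{2}\right) \left(-1\right) + 120\right) 47} = \frac{170503}{9821 + \left(\frac{7}{2} + 120\right) 47} = \frac{170503}{9821 + \frac{247}{2} \cdot 47} = \frac{170503}{9821 + \frac{11609}{2}} = \frac{170503}{\frac{31251}{2}} = 170503 \cdot \frac{2}{31251} = \frac{341006}{31251} \approx 10.912$)
$c{\left(-196,375 \right)} + f = 375^{2} + \frac{341006}{31251} = 140625 + \frac{341006}{31251} = \frac{4395012881}{31251}$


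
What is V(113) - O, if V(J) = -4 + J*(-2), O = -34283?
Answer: 34053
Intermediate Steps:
V(J) = -4 - 2*J
V(113) - O = (-4 - 2*113) - 1*(-34283) = (-4 - 226) + 34283 = -230 + 34283 = 34053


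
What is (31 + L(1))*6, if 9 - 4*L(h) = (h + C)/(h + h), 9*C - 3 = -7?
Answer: 2389/12 ≈ 199.08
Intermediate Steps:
C = -4/9 (C = ⅓ + (⅑)*(-7) = ⅓ - 7/9 = -4/9 ≈ -0.44444)
L(h) = 9/4 - (-4/9 + h)/(8*h) (L(h) = 9/4 - (h - 4/9)/(4*(h + h)) = 9/4 - (-4/9 + h)/(4*(2*h)) = 9/4 - (-4/9 + h)*1/(2*h)/4 = 9/4 - (-4/9 + h)/(8*h))
(31 + L(1))*6 = (31 + (1/72)*(4 + 153*1)/1)*6 = (31 + (1/72)*1*(4 + 153))*6 = (31 + (1/72)*1*157)*6 = (31 + 157/72)*6 = (2389/72)*6 = 2389/12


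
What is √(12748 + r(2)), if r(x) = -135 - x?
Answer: √12611 ≈ 112.30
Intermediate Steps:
√(12748 + r(2)) = √(12748 + (-135 - 1*2)) = √(12748 + (-135 - 2)) = √(12748 - 137) = √12611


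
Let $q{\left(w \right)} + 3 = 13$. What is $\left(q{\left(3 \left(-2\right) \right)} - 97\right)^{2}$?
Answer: $7569$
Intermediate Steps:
$q{\left(w \right)} = 10$ ($q{\left(w \right)} = -3 + 13 = 10$)
$\left(q{\left(3 \left(-2\right) \right)} - 97\right)^{2} = \left(10 - 97\right)^{2} = \left(-87\right)^{2} = 7569$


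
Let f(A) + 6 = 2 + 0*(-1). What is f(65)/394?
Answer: -2/197 ≈ -0.010152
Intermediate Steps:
f(A) = -4 (f(A) = -6 + (2 + 0*(-1)) = -6 + (2 + 0) = -6 + 2 = -4)
f(65)/394 = -4/394 = -4*1/394 = -2/197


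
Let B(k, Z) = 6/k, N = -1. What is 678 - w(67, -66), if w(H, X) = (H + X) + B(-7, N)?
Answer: 4745/7 ≈ 677.86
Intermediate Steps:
w(H, X) = -6/7 + H + X (w(H, X) = (H + X) + 6/(-7) = (H + X) + 6*(-1/7) = (H + X) - 6/7 = -6/7 + H + X)
678 - w(67, -66) = 678 - (-6/7 + 67 - 66) = 678 - 1*1/7 = 678 - 1/7 = 4745/7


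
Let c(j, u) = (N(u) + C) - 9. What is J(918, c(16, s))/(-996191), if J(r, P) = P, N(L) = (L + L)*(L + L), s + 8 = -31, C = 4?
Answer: -6079/996191 ≈ -0.0061022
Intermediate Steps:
s = -39 (s = -8 - 31 = -39)
N(L) = 4*L**2 (N(L) = (2*L)*(2*L) = 4*L**2)
c(j, u) = -5 + 4*u**2 (c(j, u) = (4*u**2 + 4) - 9 = (4 + 4*u**2) - 9 = -5 + 4*u**2)
J(918, c(16, s))/(-996191) = (-5 + 4*(-39)**2)/(-996191) = (-5 + 4*1521)*(-1/996191) = (-5 + 6084)*(-1/996191) = 6079*(-1/996191) = -6079/996191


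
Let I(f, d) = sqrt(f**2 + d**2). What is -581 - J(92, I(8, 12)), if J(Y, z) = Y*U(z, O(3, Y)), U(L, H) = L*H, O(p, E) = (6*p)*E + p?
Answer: -581 - 610512*sqrt(13) ≈ -2.2018e+6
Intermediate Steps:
I(f, d) = sqrt(d**2 + f**2)
O(p, E) = p + 6*E*p (O(p, E) = 6*E*p + p = p + 6*E*p)
U(L, H) = H*L
J(Y, z) = Y*z*(3 + 18*Y) (J(Y, z) = Y*((3*(1 + 6*Y))*z) = Y*((3 + 18*Y)*z) = Y*(z*(3 + 18*Y)) = Y*z*(3 + 18*Y))
-581 - J(92, I(8, 12)) = -581 - 3*92*sqrt(12**2 + 8**2)*(1 + 6*92) = -581 - 3*92*sqrt(144 + 64)*(1 + 552) = -581 - 3*92*sqrt(208)*553 = -581 - 3*92*4*sqrt(13)*553 = -581 - 610512*sqrt(13)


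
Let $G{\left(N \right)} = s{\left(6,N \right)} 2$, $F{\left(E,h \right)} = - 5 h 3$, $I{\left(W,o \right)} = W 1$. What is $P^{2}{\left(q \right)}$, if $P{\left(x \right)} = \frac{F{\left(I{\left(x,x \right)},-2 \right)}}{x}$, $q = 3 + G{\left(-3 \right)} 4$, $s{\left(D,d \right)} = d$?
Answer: $\frac{100}{49} \approx 2.0408$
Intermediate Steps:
$I{\left(W,o \right)} = W$
$F{\left(E,h \right)} = - 15 h$
$G{\left(N \right)} = 2 N$ ($G{\left(N \right)} = N 2 = 2 N$)
$q = -21$ ($q = 3 + 2 \left(-3\right) 4 = 3 - 24 = -21$)
$P{\left(x \right)} = \frac{30}{x}$ ($P{\left(x \right)} = \frac{\left(-15\right) \left(-2\right)}{x} = \frac{30}{x}$)
$P^{2}{\left(q \right)} = \left(\frac{30}{-21}\right)^{2} = \left(30 \left(- \frac{1}{21}\right)\right)^{2} = \left(- \frac{10}{7}\right)^{2} = \frac{100}{49}$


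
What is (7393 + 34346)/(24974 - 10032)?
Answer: 41739/14942 ≈ 2.7934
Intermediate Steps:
(7393 + 34346)/(24974 - 10032) = 41739/14942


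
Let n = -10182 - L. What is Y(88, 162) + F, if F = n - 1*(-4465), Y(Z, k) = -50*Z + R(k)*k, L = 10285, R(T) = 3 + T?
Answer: 6328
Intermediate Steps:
n = -20467 (n = -10182 - 1*10285 = -10182 - 10285 = -20467)
Y(Z, k) = -50*Z + k*(3 + k) (Y(Z, k) = -50*Z + (3 + k)*k = -50*Z + k*(3 + k))
F = -16002 (F = -20467 - 1*(-4465) = -20467 + 4465 = -16002)
Y(88, 162) + F = (-50*88 + 162*(3 + 162)) - 16002 = (-4400 + 162*165) - 16002 = (-4400 + 26730) - 16002 = 22330 - 16002 = 6328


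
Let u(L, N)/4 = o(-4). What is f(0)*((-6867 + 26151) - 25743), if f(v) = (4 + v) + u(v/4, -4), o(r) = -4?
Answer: 77508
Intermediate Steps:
u(L, N) = -16 (u(L, N) = 4*(-4) = -16)
f(v) = -12 + v (f(v) = (4 + v) - 16 = -12 + v)
f(0)*((-6867 + 26151) - 25743) = (-12 + 0)*((-6867 + 26151) - 25743) = -12*(19284 - 25743) = -12*(-6459) = 77508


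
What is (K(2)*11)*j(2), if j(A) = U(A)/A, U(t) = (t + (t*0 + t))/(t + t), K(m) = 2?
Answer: 11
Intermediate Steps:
U(t) = 1 (U(t) = (t + (0 + t))/((2*t)) = (t + t)*(1/(2*t)) = (2*t)*(1/(2*t)) = 1)
j(A) = 1/A
(K(2)*11)*j(2) = (2*11)/2 = 22*(1/2) = 11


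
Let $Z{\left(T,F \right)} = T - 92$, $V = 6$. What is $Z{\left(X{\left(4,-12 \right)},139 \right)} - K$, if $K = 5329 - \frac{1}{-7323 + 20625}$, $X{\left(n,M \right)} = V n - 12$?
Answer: $- \frac{71950517}{13302} \approx -5409.0$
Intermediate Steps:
$X{\left(n,M \right)} = -12 + 6 n$ ($X{\left(n,M \right)} = 6 n - 12 = -12 + 6 n$)
$K = \frac{70886357}{13302}$ ($K = 5329 - \frac{1}{13302} = \frac{70886357}{13302} \approx 5329.0$)
$Z{\left(T,F \right)} = -92 + T$ ($Z{\left(T,F \right)} = T - 92 = -92 + T$)
$Z{\left(X{\left(4,-12 \right)},139 \right)} - K = \left(-92 + \left(-12 + 6 \cdot 4\right)\right) - \frac{70886357}{13302} = \left(-92 + \left(-12 + 24\right)\right) - \frac{70886357}{13302} = \left(-92 + 12\right) - \frac{70886357}{13302} = -80 - \frac{70886357}{13302} = - \frac{71950517}{13302}$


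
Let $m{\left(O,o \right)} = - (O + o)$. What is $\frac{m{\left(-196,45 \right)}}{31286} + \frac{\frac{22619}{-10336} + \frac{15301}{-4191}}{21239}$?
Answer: $\frac{5955069749467}{1308373039892832} \approx 0.0045515$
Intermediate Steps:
$m{\left(O,o \right)} = - O - o$
$\frac{m{\left(-196,45 \right)}}{31286} + \frac{\frac{22619}{-10336} + \frac{15301}{-4191}}{21239} = \frac{\left(-1\right) \left(-196\right) - 45}{31286} + \frac{\frac{22619}{-10336} + \frac{15301}{-4191}}{21239} = \left(196 - 45\right) \frac{1}{31286} + \left(22619 \left(- \frac{1}{10336}\right) + 15301 \left(- \frac{1}{4191}\right)\right) \frac{1}{21239} = 151 \cdot \frac{1}{31286} + \left(- \frac{22619}{10336} - \frac{1391}{381}\right) \frac{1}{21239} = \frac{151}{31286} - \frac{22995215}{83639521824} = \frac{5955069749467}{1308373039892832}$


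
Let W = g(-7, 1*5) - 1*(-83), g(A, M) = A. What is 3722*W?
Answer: 282872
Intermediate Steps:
W = 76 (W = -7 - 1*(-83) = -7 + 83 = 76)
3722*W = 3722*76 = 282872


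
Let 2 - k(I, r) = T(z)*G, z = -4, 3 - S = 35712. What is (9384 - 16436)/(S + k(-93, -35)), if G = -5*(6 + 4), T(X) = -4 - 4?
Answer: 7052/36107 ≈ 0.19531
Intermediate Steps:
S = -35709 (S = 3 - 1*35712 = 3 - 35712 = -35709)
T(X) = -8
G = -50 (G = -5*10 = -50)
k(I, r) = -398 (k(I, r) = 2 - (-8)*(-50) = 2 - 1*400 = 2 - 400 = -398)
(9384 - 16436)/(S + k(-93, -35)) = (9384 - 16436)/(-35709 - 398) = -7052/(-36107) = -7052*(-1/36107) = 7052/36107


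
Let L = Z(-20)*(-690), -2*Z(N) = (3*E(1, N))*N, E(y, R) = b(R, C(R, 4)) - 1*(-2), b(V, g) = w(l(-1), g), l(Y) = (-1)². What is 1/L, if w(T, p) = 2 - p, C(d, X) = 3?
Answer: -1/20700 ≈ -4.8309e-5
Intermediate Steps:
l(Y) = 1
b(V, g) = 2 - g
E(y, R) = 1 (E(y, R) = (2 - 1*3) - 1*(-2) = (2 - 3) + 2 = -1 + 2 = 1)
Z(N) = -3*N/2 (Z(N) = -3*1*N/2 = -3*N/2)
L = -20700 (L = -3/2*(-20)*(-690) = 30*(-690) = -20700)
1/L = 1/(-20700) = -1/20700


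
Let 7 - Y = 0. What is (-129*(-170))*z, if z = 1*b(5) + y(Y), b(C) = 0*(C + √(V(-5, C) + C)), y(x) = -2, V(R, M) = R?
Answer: -43860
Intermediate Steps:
Y = 7 (Y = 7 - 1*0 = 7 + 0 = 7)
b(C) = 0 (b(C) = 0*(C + √(-5 + C)) = 0)
z = -2 (z = 1*0 - 2 = 0 - 2 = -2)
(-129*(-170))*z = -129*(-170)*(-2) = 21930*(-2) = -43860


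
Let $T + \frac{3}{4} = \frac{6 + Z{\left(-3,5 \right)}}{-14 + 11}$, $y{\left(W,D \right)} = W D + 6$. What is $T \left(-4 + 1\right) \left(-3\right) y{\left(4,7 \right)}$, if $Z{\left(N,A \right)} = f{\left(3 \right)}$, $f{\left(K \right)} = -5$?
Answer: $- \frac{663}{2} \approx -331.5$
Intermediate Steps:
$Z{\left(N,A \right)} = -5$
$y{\left(W,D \right)} = 6 + D W$ ($y{\left(W,D \right)} = D W + 6 = 6 + D W$)
$T = - \frac{13}{12}$ ($T = - \frac{3}{4} + \frac{6 - 5}{-14 + 11} = - \frac{3}{4} + 1 \frac{1}{-3} = - \frac{3}{4} + 1 \left(- \frac{1}{3}\right) = - \frac{3}{4} - \frac{1}{3} = - \frac{13}{12} \approx -1.0833$)
$T \left(-4 + 1\right) \left(-3\right) y{\left(4,7 \right)} = - \frac{13 \left(-4 + 1\right) \left(-3\right)}{12} \left(6 + 7 \cdot 4\right) = - \frac{13 \left(\left(-3\right) \left(-3\right)\right)}{12} \left(6 + 28\right) = \left(- \frac{13}{12}\right) 9 \cdot 34 = \left(- \frac{39}{4}\right) 34 = - \frac{663}{2}$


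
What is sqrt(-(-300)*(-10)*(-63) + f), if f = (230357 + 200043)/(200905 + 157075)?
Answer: 22*sqrt(125105597470)/17899 ≈ 434.74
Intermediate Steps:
f = 21520/17899 (f = 430400/357980 = 430400*(1/357980) = 21520/17899 ≈ 1.2023)
sqrt(-(-300)*(-10)*(-63) + f) = sqrt(-(-300)*(-10)*(-63) + 21520/17899) = sqrt(-75*40*(-63) + 21520/17899) = sqrt(-3000*(-63) + 21520/17899) = sqrt(189000 + 21520/17899) = sqrt(3382932520/17899) = 22*sqrt(125105597470)/17899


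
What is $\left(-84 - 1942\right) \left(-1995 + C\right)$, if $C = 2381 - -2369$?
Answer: $-5581630$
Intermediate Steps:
$C = 4750$ ($C = 2381 + 2369 = 4750$)
$\left(-84 - 1942\right) \left(-1995 + C\right) = \left(-84 - 1942\right) \left(-1995 + 4750\right) = \left(-2026\right) 2755 = -5581630$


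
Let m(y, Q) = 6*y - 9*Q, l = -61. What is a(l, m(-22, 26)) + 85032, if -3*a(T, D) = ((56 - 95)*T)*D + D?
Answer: 375392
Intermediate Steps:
m(y, Q) = -9*Q + 6*y
a(T, D) = -D/3 + 13*D*T (a(T, D) = -(((56 - 95)*T)*D + D)/3 = -((-39*T)*D + D)/3 = -(-39*D*T + D)/3 = -(D - 39*D*T)/3 = -D/3 + 13*D*T)
a(l, m(-22, 26)) + 85032 = (-9*26 + 6*(-22))*(-1 + 39*(-61))/3 + 85032 = (-234 - 132)*(-1 - 2379)/3 + 85032 = (⅓)*(-366)*(-2380) + 85032 = 290360 + 85032 = 375392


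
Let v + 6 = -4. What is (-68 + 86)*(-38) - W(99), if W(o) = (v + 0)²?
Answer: -784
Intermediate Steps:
v = -10 (v = -6 - 4 = -10)
W(o) = 100 (W(o) = (-10 + 0)² = (-10)² = 100)
(-68 + 86)*(-38) - W(99) = (-68 + 86)*(-38) - 1*100 = 18*(-38) - 100 = -684 - 100 = -784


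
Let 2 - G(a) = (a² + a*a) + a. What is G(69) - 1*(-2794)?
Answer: -6795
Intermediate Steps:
G(a) = 2 - a - 2*a² (G(a) = 2 - ((a² + a*a) + a) = 2 - ((a² + a²) + a) = 2 - (2*a² + a) = 2 - (a + 2*a²) = 2 + (-a - 2*a²) = 2 - a - 2*a²)
G(69) - 1*(-2794) = (2 - 1*69 - 2*69²) - 1*(-2794) = (2 - 69 - 2*4761) + 2794 = (2 - 69 - 9522) + 2794 = -9589 + 2794 = -6795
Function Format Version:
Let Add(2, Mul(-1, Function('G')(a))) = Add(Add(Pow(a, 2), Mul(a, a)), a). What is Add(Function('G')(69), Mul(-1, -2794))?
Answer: -6795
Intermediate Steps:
Function('G')(a) = Add(2, Mul(-1, a), Mul(-2, Pow(a, 2))) (Function('G')(a) = Add(2, Mul(-1, Add(Add(Pow(a, 2), Mul(a, a)), a))) = Add(2, Mul(-1, Add(Add(Pow(a, 2), Pow(a, 2)), a))) = Add(2, Mul(-1, Add(Mul(2, Pow(a, 2)), a))) = Add(2, Mul(-1, Add(a, Mul(2, Pow(a, 2))))) = Add(2, Add(Mul(-1, a), Mul(-2, Pow(a, 2)))) = Add(2, Mul(-1, a), Mul(-2, Pow(a, 2))))
Add(Function('G')(69), Mul(-1, -2794)) = Add(Add(2, Mul(-1, 69), Mul(-2, Pow(69, 2))), Mul(-1, -2794)) = Add(Add(2, -69, Mul(-2, 4761)), 2794) = Add(Add(2, -69, -9522), 2794) = Add(-9589, 2794) = -6795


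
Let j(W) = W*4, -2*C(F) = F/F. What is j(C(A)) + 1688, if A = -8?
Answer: 1686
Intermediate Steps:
C(F) = -½ (C(F) = -F/(2*F) = -½*1 = -½)
j(W) = 4*W
j(C(A)) + 1688 = 4*(-½) + 1688 = -2 + 1688 = 1686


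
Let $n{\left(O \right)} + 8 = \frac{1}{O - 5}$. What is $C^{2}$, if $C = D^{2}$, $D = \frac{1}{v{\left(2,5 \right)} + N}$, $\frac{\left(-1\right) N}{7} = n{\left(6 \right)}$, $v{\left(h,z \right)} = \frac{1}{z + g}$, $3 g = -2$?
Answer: $\frac{28561}{167772160000} \approx 1.7024 \cdot 10^{-7}$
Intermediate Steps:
$g = - \frac{2}{3}$ ($g = \frac{1}{3} \left(-2\right) = - \frac{2}{3} \approx -0.66667$)
$n{\left(O \right)} = -8 + \frac{1}{-5 + O}$ ($n{\left(O \right)} = -8 + \frac{1}{O - 5} = -8 + \frac{1}{-5 + O}$)
$v{\left(h,z \right)} = \frac{1}{- \frac{2}{3} + z}$ ($v{\left(h,z \right)} = \frac{1}{z - \frac{2}{3}} = \frac{1}{- \frac{2}{3} + z}$)
$N = 49$ ($N = - 7 \frac{41 - 48}{-5 + 6} = - 7 \frac{41 - 48}{1} = - 7 \cdot 1 \left(-7\right) = \left(-7\right) \left(-7\right) = 49$)
$D = \frac{13}{640}$ ($D = \frac{1}{\frac{3}{-2 + 3 \cdot 5} + 49} = \frac{1}{\frac{3}{-2 + 15} + 49} = \frac{1}{\frac{3}{13} + 49} = \frac{1}{\frac{640}{13}} = \frac{13}{640} \approx 0.020312$)
$C = \frac{169}{409600}$ ($C = \left(\frac{13}{640}\right)^{2} = \frac{169}{409600} \approx 0.0004126$)
$C^{2} = \left(\frac{169}{409600}\right)^{2} = \frac{28561}{167772160000}$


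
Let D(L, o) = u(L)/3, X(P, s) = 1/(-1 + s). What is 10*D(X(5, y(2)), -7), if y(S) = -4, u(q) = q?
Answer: -⅔ ≈ -0.66667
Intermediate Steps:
D(L, o) = L/3
10*D(X(5, y(2)), -7) = 10*(1/(3*(-1 - 4))) = 10*((⅓)/(-5)) = 10*((⅓)*(-⅕)) = 10*(-1/15) = -⅔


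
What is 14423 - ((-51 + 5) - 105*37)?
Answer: 18354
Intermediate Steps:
14423 - ((-51 + 5) - 105*37) = 14423 - (-46 - 3885) = 14423 - 1*(-3931) = 14423 + 3931 = 18354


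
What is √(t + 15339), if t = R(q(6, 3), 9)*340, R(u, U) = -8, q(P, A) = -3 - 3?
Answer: √12619 ≈ 112.33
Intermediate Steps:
q(P, A) = -6
t = -2720 (t = -8*340 = -2720)
√(t + 15339) = √(-2720 + 15339) = √12619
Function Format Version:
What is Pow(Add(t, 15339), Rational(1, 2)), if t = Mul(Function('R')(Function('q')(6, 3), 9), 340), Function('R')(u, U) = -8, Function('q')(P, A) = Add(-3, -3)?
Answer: Pow(12619, Rational(1, 2)) ≈ 112.33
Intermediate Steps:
Function('q')(P, A) = -6
t = -2720 (t = Mul(-8, 340) = -2720)
Pow(Add(t, 15339), Rational(1, 2)) = Pow(Add(-2720, 15339), Rational(1, 2)) = Pow(12619, Rational(1, 2))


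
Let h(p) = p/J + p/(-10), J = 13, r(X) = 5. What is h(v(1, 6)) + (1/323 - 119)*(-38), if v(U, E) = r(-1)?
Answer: 1998621/442 ≈ 4521.8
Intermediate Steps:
v(U, E) = 5
h(p) = -3*p/130 (h(p) = p/13 + p/(-10) = p*(1/13) + p*(-⅒) = p/13 - p/10 = -3*p/130)
h(v(1, 6)) + (1/323 - 119)*(-38) = -3/130*5 + (1/323 - 119)*(-38) = -3/26 + (1/323 - 119)*(-38) = -3/26 - 38436/323*(-38) = -3/26 + 76872/17 = 1998621/442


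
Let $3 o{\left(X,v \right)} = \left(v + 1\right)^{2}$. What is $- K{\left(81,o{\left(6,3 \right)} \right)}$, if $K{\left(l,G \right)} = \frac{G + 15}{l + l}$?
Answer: $- \frac{61}{486} \approx -0.12551$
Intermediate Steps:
$o{\left(X,v \right)} = \frac{\left(1 + v\right)^{2}}{3}$ ($o{\left(X,v \right)} = \frac{\left(v + 1\right)^{2}}{3} = \frac{\left(1 + v\right)^{2}}{3}$)
$K{\left(l,G \right)} = \frac{15 + G}{2 l}$
$- K{\left(81,o{\left(6,3 \right)} \right)} = - \frac{15 + \frac{\left(1 + 3\right)^{2}}{3}}{2 \cdot 81} = - \frac{15 + \frac{4^{2}}{3}}{2 \cdot 81} = - \frac{15 + \frac{1}{3} \cdot 16}{2 \cdot 81} = - \frac{15 + \frac{16}{3}}{2 \cdot 81} = - \frac{61}{2 \cdot 81 \cdot 3} = \left(-1\right) \frac{61}{486} = - \frac{61}{486}$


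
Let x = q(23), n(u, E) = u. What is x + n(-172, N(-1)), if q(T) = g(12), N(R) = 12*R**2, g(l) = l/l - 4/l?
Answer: -514/3 ≈ -171.33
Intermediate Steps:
g(l) = 1 - 4/l
q(T) = 2/3 (q(T) = (-4 + 12)/12 = (1/12)*8 = 2/3)
x = 2/3 ≈ 0.66667
x + n(-172, N(-1)) = 2/3 - 172 = -514/3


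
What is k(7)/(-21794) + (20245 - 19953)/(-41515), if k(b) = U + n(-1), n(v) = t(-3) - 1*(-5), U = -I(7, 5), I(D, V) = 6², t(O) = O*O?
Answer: -2725259/452388955 ≈ -0.0060242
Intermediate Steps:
t(O) = O²
I(D, V) = 36
U = -36 (U = -1*36 = -36)
n(v) = 14 (n(v) = (-3)² - 1*(-5) = 9 + 5 = 14)
k(b) = -22 (k(b) = -36 + 14 = -22)
k(7)/(-21794) + (20245 - 19953)/(-41515) = -22/(-21794) + (20245 - 19953)/(-41515) = -22*(-1/21794) + 292*(-1/41515) = 11/10897 - 292/41515 = -2725259/452388955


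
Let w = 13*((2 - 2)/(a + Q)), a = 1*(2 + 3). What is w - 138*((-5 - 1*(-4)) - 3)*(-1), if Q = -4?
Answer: -552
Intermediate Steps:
a = 5 (a = 1*5 = 5)
w = 0 (w = 13*((2 - 2)/(5 - 4)) = 13*(0/1) = 13*(0*1) = 13*0 = 0)
w - 138*((-5 - 1*(-4)) - 3)*(-1) = 0 - 138*((-5 - 1*(-4)) - 3)*(-1) = 0 - 138*((-5 + 4) - 3)*(-1) = 0 - 138*(-1 - 3)*(-1) = 0 - (-552)*(-1) = 0 - 138*4 = 0 - 552 = -552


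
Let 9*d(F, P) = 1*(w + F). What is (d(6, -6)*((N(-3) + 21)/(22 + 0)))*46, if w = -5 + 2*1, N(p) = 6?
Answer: 207/11 ≈ 18.818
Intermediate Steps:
w = -3 (w = -5 + 2 = -3)
d(F, P) = -1/3 + F/9 (d(F, P) = (1*(-3 + F))/9 = (-3 + F)/9 = -1/3 + F/9)
(d(6, -6)*((N(-3) + 21)/(22 + 0)))*46 = ((-1/3 + (1/9)*6)*((6 + 21)/(22 + 0)))*46 = ((-1/3 + 2/3)*(27/22))*46 = ((27*(1/22))/3)*46 = ((1/3)*(27/22))*46 = (9/22)*46 = 207/11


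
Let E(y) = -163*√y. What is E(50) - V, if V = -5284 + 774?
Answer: 4510 - 815*√2 ≈ 3357.4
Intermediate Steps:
V = -4510
E(50) - V = -815*√2 - 1*(-4510) = -815*√2 + 4510 = 4510 - 815*√2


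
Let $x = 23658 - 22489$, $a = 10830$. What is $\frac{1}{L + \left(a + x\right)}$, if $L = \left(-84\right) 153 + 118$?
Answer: $- \frac{1}{735} \approx -0.0013605$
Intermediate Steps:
$x = 1169$
$L = -12734$ ($L = -12852 + 118 = -12734$)
$\frac{1}{L + \left(a + x\right)} = \frac{1}{-12734 + \left(10830 + 1169\right)} = \frac{1}{-12734 + 11999} = \frac{1}{-735} = - \frac{1}{735}$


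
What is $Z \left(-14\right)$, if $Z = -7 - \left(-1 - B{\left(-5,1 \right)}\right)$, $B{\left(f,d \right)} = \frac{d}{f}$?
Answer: $\frac{434}{5} \approx 86.8$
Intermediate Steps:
$Z = - \frac{31}{5}$ ($Z = -7 + \left(\left(2 + 1 \frac{1}{-5}\right) - 1\right) = -7 + \left(\left(2 + 1 \left(- \frac{1}{5}\right)\right) - 1\right) = -7 + \left(\left(2 - \frac{1}{5}\right) - 1\right) = -7 + \left(\frac{9}{5} - 1\right) = -7 + \frac{4}{5} = - \frac{31}{5} \approx -6.2$)
$Z \left(-14\right) = \left(- \frac{31}{5}\right) \left(-14\right) = \frac{434}{5}$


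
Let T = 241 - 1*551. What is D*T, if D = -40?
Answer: 12400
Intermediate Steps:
T = -310 (T = 241 - 551 = -310)
D*T = -40*(-310) = 12400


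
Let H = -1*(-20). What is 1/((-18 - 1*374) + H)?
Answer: -1/372 ≈ -0.0026882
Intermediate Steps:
H = 20
1/((-18 - 1*374) + H) = 1/((-18 - 1*374) + 20) = 1/((-18 - 374) + 20) = 1/(-392 + 20) = 1/(-372) = -1/372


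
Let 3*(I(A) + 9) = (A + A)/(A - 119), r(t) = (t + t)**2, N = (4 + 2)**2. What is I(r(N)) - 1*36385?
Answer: -184332154/5065 ≈ -36393.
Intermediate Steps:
N = 36 (N = 6**2 = 36)
r(t) = 4*t**2 (r(t) = (2*t)**2 = 4*t**2)
I(A) = -9 + 2*A/(3*(-119 + A)) (I(A) = -9 + ((A + A)/(A - 119))/3 = -9 + ((2*A)/(-119 + A))/3 = -9 + (2*A/(-119 + A))/3 = -9 + 2*A/(3*(-119 + A)))
I(r(N)) - 1*36385 = (3213 - 100*36**2)/(3*(-119 + 4*36**2)) - 1*36385 = (3213 - 100*1296)/(3*(-119 + 4*1296)) - 36385 = (3213 - 25*5184)/(3*(-119 + 5184)) - 36385 = (1/3)*(3213 - 129600)/5065 - 36385 = (1/3)*(1/5065)*(-126387) - 36385 = -42129/5065 - 36385 = -184332154/5065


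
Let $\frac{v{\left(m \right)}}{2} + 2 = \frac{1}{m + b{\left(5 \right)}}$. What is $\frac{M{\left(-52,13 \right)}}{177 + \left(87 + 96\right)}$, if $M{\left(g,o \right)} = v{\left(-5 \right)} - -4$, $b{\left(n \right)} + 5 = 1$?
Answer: $- \frac{1}{1620} \approx -0.00061728$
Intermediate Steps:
$b{\left(n \right)} = -4$ ($b{\left(n \right)} = -5 + 1 = -4$)
$v{\left(m \right)} = -4 + \frac{2}{-4 + m}$ ($v{\left(m \right)} = -4 + \frac{2}{m - 4} = -4 + \frac{2}{-4 + m}$)
$M{\left(g,o \right)} = - \frac{2}{9}$ ($M{\left(g,o \right)} = \frac{2 \left(9 - -10\right)}{-4 - 5} - -4 = \frac{2 \left(9 + 10\right)}{-9} + 4 = 2 \left(- \frac{1}{9}\right) 19 + 4 = - \frac{38}{9} + 4 = - \frac{2}{9}$)
$\frac{M{\left(-52,13 \right)}}{177 + \left(87 + 96\right)} = - \frac{2}{9 \left(177 + \left(87 + 96\right)\right)} = - \frac{2}{9 \left(177 + 183\right)} = - \frac{2}{9 \cdot 360} = \left(- \frac{2}{9}\right) \frac{1}{360} = - \frac{1}{1620}$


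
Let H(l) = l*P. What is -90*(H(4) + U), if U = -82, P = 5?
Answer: 5580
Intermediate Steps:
H(l) = 5*l (H(l) = l*5 = 5*l)
-90*(H(4) + U) = -90*(5*4 - 82) = -90*(20 - 82) = -90*(-62) = 5580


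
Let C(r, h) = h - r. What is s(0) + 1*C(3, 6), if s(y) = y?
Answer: 3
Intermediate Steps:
s(0) + 1*C(3, 6) = 0 + 1*(6 - 1*3) = 0 + 1*(6 - 3) = 0 + 1*3 = 0 + 3 = 3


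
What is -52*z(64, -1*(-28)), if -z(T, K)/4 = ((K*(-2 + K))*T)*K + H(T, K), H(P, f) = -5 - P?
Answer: 271337456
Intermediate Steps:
z(T, K) = 20 + 4*T - 4*T*K²*(-2 + K) (z(T, K) = -4*(((K*(-2 + K))*T)*K + (-5 - T)) = -4*((K*T*(-2 + K))*K + (-5 - T)) = -4*(T*K²*(-2 + K) + (-5 - T)) = -4*(-5 - T + T*K²*(-2 + K)) = 20 + 4*T - 4*T*K²*(-2 + K))
-52*z(64, -1*(-28)) = -52*(20 + 4*64 - 4*64*(-1*(-28))³ + 8*64*(-1*(-28))²) = -52*(20 + 256 - 4*64*28³ + 8*64*28²) = -52*(20 + 256 - 4*64*21952 + 8*64*784) = -52*(20 + 256 - 5619712 + 401408) = -52*(-5218028) = 271337456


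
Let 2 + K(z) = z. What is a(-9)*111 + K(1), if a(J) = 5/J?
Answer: -188/3 ≈ -62.667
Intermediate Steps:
K(z) = -2 + z
a(-9)*111 + K(1) = (5/(-9))*111 + (-2 + 1) = (5*(-1/9))*111 - 1 = -5/9*111 - 1 = -185/3 - 1 = -188/3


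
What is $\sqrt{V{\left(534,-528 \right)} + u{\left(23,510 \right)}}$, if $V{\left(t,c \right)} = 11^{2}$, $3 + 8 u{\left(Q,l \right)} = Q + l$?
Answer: $\frac{\sqrt{749}}{2} \approx 13.684$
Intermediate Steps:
$u{\left(Q,l \right)} = - \frac{3}{8} + \frac{Q}{8} + \frac{l}{8}$ ($u{\left(Q,l \right)} = - \frac{3}{8} + \frac{Q + l}{8} = - \frac{3}{8} + \left(\frac{Q}{8} + \frac{l}{8}\right) = - \frac{3}{8} + \frac{Q}{8} + \frac{l}{8}$)
$V{\left(t,c \right)} = 121$
$\sqrt{V{\left(534,-528 \right)} + u{\left(23,510 \right)}} = \sqrt{121 + \left(- \frac{3}{8} + \frac{1}{8} \cdot 23 + \frac{1}{8} \cdot 510\right)} = \sqrt{121 + \left(- \frac{3}{8} + \frac{23}{8} + \frac{255}{4}\right)} = \sqrt{121 + \frac{265}{4}} = \sqrt{\frac{749}{4}} = \frac{\sqrt{749}}{2}$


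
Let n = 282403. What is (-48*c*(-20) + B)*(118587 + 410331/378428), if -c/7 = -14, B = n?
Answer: 16895447005098861/378428 ≈ 4.4646e+10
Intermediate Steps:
B = 282403
c = 98 (c = -7*(-14) = 98)
(-48*c*(-20) + B)*(118587 + 410331/378428) = (-48*98*(-20) + 282403)*(118587 + 410331/378428) = (-4704*(-20) + 282403)*(118587 + 410331*(1/378428)) = (94080 + 282403)*(118587 + 410331/378428) = 376483*(44877051567/378428) = 16895447005098861/378428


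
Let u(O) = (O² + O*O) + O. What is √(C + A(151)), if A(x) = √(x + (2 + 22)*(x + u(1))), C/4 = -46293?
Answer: √(-185172 + √3847) ≈ 430.24*I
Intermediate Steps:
u(O) = O + 2*O² (u(O) = (O² + O²) + O = 2*O² + O = O + 2*O²)
C = -185172 (C = 4*(-46293) = -185172)
A(x) = √(72 + 25*x) (A(x) = √(x + (2 + 22)*(x + 1*(1 + 2*1))) = √(x + 24*(x + 1*(1 + 2))) = √(x + 24*(x + 1*3)) = √(x + 24*(x + 3)) = √(x + 24*(3 + x)) = √(x + (72 + 24*x)) = √(72 + 25*x))
√(C + A(151)) = √(-185172 + √(72 + 25*151)) = √(-185172 + √(72 + 3775)) = √(-185172 + √3847)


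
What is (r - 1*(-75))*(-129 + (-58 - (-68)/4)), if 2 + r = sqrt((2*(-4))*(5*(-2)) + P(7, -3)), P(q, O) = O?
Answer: -12410 - 170*sqrt(77) ≈ -13902.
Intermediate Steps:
r = -2 + sqrt(77) (r = -2 + sqrt((2*(-4))*(5*(-2)) - 3) = -2 + sqrt(-8*(-10) - 3) = -2 + sqrt(80 - 3) = -2 + sqrt(77) ≈ 6.7750)
(r - 1*(-75))*(-129 + (-58 - (-68)/4)) = ((-2 + sqrt(77)) - 1*(-75))*(-129 + (-58 - (-68)/4)) = ((-2 + sqrt(77)) + 75)*(-129 + (-58 - (-68)/4)) = (73 + sqrt(77))*(-129 + (-58 - 1*(-17))) = (73 + sqrt(77))*(-129 + (-58 + 17)) = (73 + sqrt(77))*(-129 - 41) = (73 + sqrt(77))*(-170) = -12410 - 170*sqrt(77)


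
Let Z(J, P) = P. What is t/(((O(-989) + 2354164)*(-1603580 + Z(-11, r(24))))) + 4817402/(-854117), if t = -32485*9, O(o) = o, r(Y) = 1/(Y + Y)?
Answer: -1442260125326383522/255710216499509905 ≈ -5.6402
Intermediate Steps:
r(Y) = 1/(2*Y)
t = -292365 (t = -6497*45 = -292365)
t/(((O(-989) + 2354164)*(-1603580 + Z(-11, r(24))))) + 4817402/(-854117) = -292365*1/((-1603580 + (½)/24)*(-989 + 2354164)) + 4817402/(-854117) = -292365*1/(2353175*(-1603580 + (½)*(1/24))) + 4817402*(-1/854117) = -292365*1/(2353175*(-1603580 + 1/48)) - 4817402/854117 = -292365/(2353175*(-76971839/48)) - 4817402/854117 = -292365/(-181128207238825/48) - 4817402/854117 = -292365*(-48/181128207238825) - 4817402/854117 = 2806704/36225641447765 - 4817402/854117 = -1442260125326383522/255710216499509905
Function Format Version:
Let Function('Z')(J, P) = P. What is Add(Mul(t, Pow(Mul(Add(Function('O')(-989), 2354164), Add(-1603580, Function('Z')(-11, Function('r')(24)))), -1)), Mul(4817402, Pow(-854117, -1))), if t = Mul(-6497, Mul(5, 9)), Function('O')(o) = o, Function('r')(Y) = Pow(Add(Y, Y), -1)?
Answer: Rational(-1442260125326383522, 255710216499509905) ≈ -5.6402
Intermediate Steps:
Function('r')(Y) = Mul(Rational(1, 2), Pow(Y, -1)) (Function('r')(Y) = Pow(Mul(2, Y), -1) = Mul(Rational(1, 2), Pow(Y, -1)))
t = -292365 (t = Mul(-6497, 45) = -292365)
Add(Mul(t, Pow(Mul(Add(Function('O')(-989), 2354164), Add(-1603580, Function('Z')(-11, Function('r')(24)))), -1)), Mul(4817402, Pow(-854117, -1))) = Add(Mul(-292365, Pow(Mul(Add(-989, 2354164), Add(-1603580, Mul(Rational(1, 2), Pow(24, -1)))), -1)), Mul(4817402, Pow(-854117, -1))) = Add(Mul(-292365, Pow(Mul(2353175, Add(-1603580, Mul(Rational(1, 2), Rational(1, 24)))), -1)), Mul(4817402, Rational(-1, 854117))) = Add(Mul(-292365, Pow(Mul(2353175, Add(-1603580, Rational(1, 48))), -1)), Rational(-4817402, 854117)) = Add(Mul(-292365, Pow(Mul(2353175, Rational(-76971839, 48)), -1)), Rational(-4817402, 854117)) = Add(Mul(-292365, Pow(Rational(-181128207238825, 48), -1)), Rational(-4817402, 854117)) = Add(Mul(-292365, Rational(-48, 181128207238825)), Rational(-4817402, 854117)) = Add(Rational(2806704, 36225641447765), Rational(-4817402, 854117)) = Rational(-1442260125326383522, 255710216499509905)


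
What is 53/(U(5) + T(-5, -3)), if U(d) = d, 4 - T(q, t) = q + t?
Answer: 53/17 ≈ 3.1176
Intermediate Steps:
T(q, t) = 4 - q - t (T(q, t) = 4 - (q + t) = 4 + (-q - t) = 4 - q - t)
53/(U(5) + T(-5, -3)) = 53/(5 + (4 - 1*(-5) - 1*(-3))) = 53/(5 + (4 + 5 + 3)) = 53/(5 + 12) = 53/17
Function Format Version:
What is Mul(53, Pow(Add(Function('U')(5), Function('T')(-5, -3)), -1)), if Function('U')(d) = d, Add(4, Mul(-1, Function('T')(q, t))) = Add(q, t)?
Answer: Rational(53, 17) ≈ 3.1176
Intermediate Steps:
Function('T')(q, t) = Add(4, Mul(-1, q), Mul(-1, t)) (Function('T')(q, t) = Add(4, Mul(-1, Add(q, t))) = Add(4, Add(Mul(-1, q), Mul(-1, t))) = Add(4, Mul(-1, q), Mul(-1, t)))
Mul(53, Pow(Add(Function('U')(5), Function('T')(-5, -3)), -1)) = Mul(53, Pow(Add(5, Add(4, Mul(-1, -5), Mul(-1, -3))), -1)) = Mul(53, Pow(Add(5, Add(4, 5, 3)), -1)) = Mul(53, Pow(Add(5, 12), -1)) = Mul(53, Pow(17, -1)) = Mul(53, Rational(1, 17)) = Rational(53, 17)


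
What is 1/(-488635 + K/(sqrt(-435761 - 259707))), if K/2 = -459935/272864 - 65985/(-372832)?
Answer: -42932939409299634000706575616/20978536848263127810039361458173565 - 762365127384098288*I*sqrt(173867)/20978536848263127810039361458173565 ≈ -2.0465e-6 - 1.5153e-14*I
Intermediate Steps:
K = -2398024295/794784616 (K = 2*(-459935/272864 - 65985/(-372832)) = 2*(-459935*1/272864 - 65985*(-1/372832)) = 2*(-459935/272864 + 65985/372832) = 2*(-2398024295/1589569232) = -2398024295/794784616 ≈ -3.0172)
1/(-488635 + K/(sqrt(-435761 - 259707))) = 1/(-488635 - 2398024295/(794784616*sqrt(-435761 - 259707))) = 1/(-488635 - 2398024295*(-I*sqrt(173867)/347734)/794784616) = 1/(-488635 - (-2398024295)*I*sqrt(173867)/276373633660144) = 1/(-488635 + 2398024295*I*sqrt(173867)/276373633660144)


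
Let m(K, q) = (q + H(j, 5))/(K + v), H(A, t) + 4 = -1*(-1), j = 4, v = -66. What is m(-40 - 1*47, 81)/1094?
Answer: -13/27897 ≈ -0.00046600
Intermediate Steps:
H(A, t) = -3 (H(A, t) = -4 - 1*(-1) = -4 + 1 = -3)
m(K, q) = (-3 + q)/(-66 + K) (m(K, q) = (q - 3)/(K - 66) = (-3 + q)/(-66 + K))
m(-40 - 1*47, 81)/1094 = ((-3 + 81)/(-66 + (-40 - 1*47)))/1094 = (78/(-66 + (-40 - 47)))*(1/1094) = (78/(-66 - 87))*(1/1094) = (78/(-153))*(1/1094) = -1/153*78*(1/1094) = -26/51*1/1094 = -13/27897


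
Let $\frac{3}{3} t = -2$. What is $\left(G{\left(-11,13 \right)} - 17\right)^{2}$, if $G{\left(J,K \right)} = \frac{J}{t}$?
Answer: $\frac{529}{4} \approx 132.25$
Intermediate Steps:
$t = -2$
$G{\left(J,K \right)} = - \frac{J}{2}$ ($G{\left(J,K \right)} = \frac{J}{-2} = J \left(- \frac{1}{2}\right) = - \frac{J}{2}$)
$\left(G{\left(-11,13 \right)} - 17\right)^{2} = \left(\left(- \frac{1}{2}\right) \left(-11\right) - 17\right)^{2} = \left(\frac{11}{2} - 17\right)^{2} = \left(- \frac{23}{2}\right)^{2} = \frac{529}{4}$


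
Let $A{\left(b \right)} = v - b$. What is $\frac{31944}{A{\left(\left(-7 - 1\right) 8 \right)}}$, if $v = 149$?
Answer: $\frac{10648}{71} \approx 149.97$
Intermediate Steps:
$A{\left(b \right)} = 149 - b$
$\frac{31944}{A{\left(\left(-7 - 1\right) 8 \right)}} = \frac{31944}{149 - \left(-7 - 1\right) 8} = \frac{31944}{149 - \left(-8\right) 8} = \frac{31944}{149 - -64} = \frac{31944}{149 + 64} = \frac{31944}{213} = 31944 \cdot \frac{1}{213} = \frac{10648}{71}$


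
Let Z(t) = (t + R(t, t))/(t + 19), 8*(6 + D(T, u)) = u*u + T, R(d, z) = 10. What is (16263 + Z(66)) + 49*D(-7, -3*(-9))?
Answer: 6933329/340 ≈ 20392.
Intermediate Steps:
D(T, u) = -6 + T/8 + u²/8 (D(T, u) = -6 + (u*u + T)/8 = -6 + (u² + T)/8 = -6 + (T + u²)/8 = -6 + (T/8 + u²/8) = -6 + T/8 + u²/8)
Z(t) = (10 + t)/(19 + t) (Z(t) = (t + 10)/(t + 19) = (10 + t)/(19 + t))
(16263 + Z(66)) + 49*D(-7, -3*(-9)) = (16263 + (10 + 66)/(19 + 66)) + 49*(-6 + (⅛)*(-7) + (-3*(-9))²/8) = (16263 + 76/85) + 49*(-6 - 7/8 + (⅛)*27²) = (16263 + (1/85)*76) + 49*(-6 - 7/8 + (⅛)*729) = (16263 + 76/85) + 49*(-6 - 7/8 + 729/8) = 1382431/85 + 49*(337/4) = 1382431/85 + 16513/4 = 6933329/340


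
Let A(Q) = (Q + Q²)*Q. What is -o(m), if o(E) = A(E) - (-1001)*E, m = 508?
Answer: -131863084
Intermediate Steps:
A(Q) = Q*(Q + Q²)
o(E) = 1001*E + E²*(1 + E) (o(E) = E²*(1 + E) - (-1001)*E = E²*(1 + E) + 1001*E = 1001*E + E²*(1 + E))
-o(m) = -508*(1001 + 508*(1 + 508)) = -508*(1001 + 508*509) = -508*(1001 + 258572) = -508*259573 = -1*131863084 = -131863084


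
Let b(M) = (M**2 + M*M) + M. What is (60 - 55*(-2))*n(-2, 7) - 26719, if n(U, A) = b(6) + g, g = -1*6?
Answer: -14479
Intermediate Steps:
b(M) = M + 2*M**2 (b(M) = (M**2 + M**2) + M = 2*M**2 + M = M + 2*M**2)
g = -6
n(U, A) = 72 (n(U, A) = 6*(1 + 2*6) - 6 = 6*(1 + 12) - 6 = 6*13 - 6 = 78 - 6 = 72)
(60 - 55*(-2))*n(-2, 7) - 26719 = (60 - 55*(-2))*72 - 26719 = (60 + 110)*72 - 26719 = 170*72 - 26719 = 12240 - 26719 = -14479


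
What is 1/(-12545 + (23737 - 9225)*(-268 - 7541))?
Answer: -1/113336753 ≈ -8.8233e-9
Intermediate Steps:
1/(-12545 + (23737 - 9225)*(-268 - 7541)) = 1/(-12545 + 14512*(-7809)) = 1/(-12545 - 113324208) = 1/(-113336753) = -1/113336753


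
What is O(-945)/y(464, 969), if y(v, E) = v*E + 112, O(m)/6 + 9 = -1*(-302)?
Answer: 879/224864 ≈ 0.0039090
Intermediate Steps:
O(m) = 1758 (O(m) = -54 + 6*(-1*(-302)) = -54 + 6*302 = -54 + 1812 = 1758)
y(v, E) = 112 + E*v (y(v, E) = E*v + 112 = 112 + E*v)
O(-945)/y(464, 969) = 1758/(112 + 969*464) = 1758/(112 + 449616) = 1758/449728 = 1758*(1/449728) = 879/224864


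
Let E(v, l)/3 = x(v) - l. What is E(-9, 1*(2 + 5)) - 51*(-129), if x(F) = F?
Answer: 6531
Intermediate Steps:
E(v, l) = -3*l + 3*v (E(v, l) = 3*(v - l) = -3*l + 3*v)
E(-9, 1*(2 + 5)) - 51*(-129) = (-3*(2 + 5) + 3*(-9)) - 51*(-129) = (-3*7 - 27) + 6579 = (-21 - 27) + 6579 = -48 + 6579 = 6531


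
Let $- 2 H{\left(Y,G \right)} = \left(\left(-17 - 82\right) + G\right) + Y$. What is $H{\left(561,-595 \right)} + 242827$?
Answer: $\frac{485787}{2} \approx 2.4289 \cdot 10^{5}$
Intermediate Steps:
$H{\left(Y,G \right)} = \frac{99}{2} - \frac{G}{2} - \frac{Y}{2}$ ($H{\left(Y,G \right)} = - \frac{\left(\left(-17 - 82\right) + G\right) + Y}{2} = - \frac{\left(-99 + G\right) + Y}{2} = - \frac{-99 + G + Y}{2} = \frac{99}{2} - \frac{G}{2} - \frac{Y}{2}$)
$H{\left(561,-595 \right)} + 242827 = \left(\frac{99}{2} - - \frac{595}{2} - \frac{561}{2}\right) + 242827 = \left(\frac{99}{2} + \frac{595}{2} - \frac{561}{2}\right) + 242827 = \frac{133}{2} + 242827 = \frac{485787}{2}$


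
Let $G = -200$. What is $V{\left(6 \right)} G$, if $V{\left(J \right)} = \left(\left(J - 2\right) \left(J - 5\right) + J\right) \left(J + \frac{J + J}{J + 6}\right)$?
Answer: $-14000$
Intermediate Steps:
$V{\left(J \right)} = \left(J + \left(-5 + J\right) \left(-2 + J\right)\right) \left(J + \frac{2 J}{6 + J}\right)$ ($V{\left(J \right)} = \left(\left(-2 + J\right) \left(-5 + J\right) + J\right) \left(J + \frac{2 J}{6 + J}\right) = \left(\left(-5 + J\right) \left(-2 + J\right) + J\right) \left(J + \frac{2 J}{6 + J}\right) = \left(J + \left(-5 + J\right) \left(-2 + J\right)\right) \left(J + \frac{2 J}{6 + J}\right)$)
$V{\left(6 \right)} G = \frac{6 \left(80 + 6^{3} - 228 + 2 \cdot 6^{2}\right)}{6 + 6} \left(-200\right) = \frac{6 \left(80 + 216 - 228 + 2 \cdot 36\right)}{12} \left(-200\right) = 6 \cdot \frac{1}{12} \left(80 + 216 - 228 + 72\right) \left(-200\right) = 6 \cdot \frac{1}{12} \cdot 140 \left(-200\right) = 70 \left(-200\right) = -14000$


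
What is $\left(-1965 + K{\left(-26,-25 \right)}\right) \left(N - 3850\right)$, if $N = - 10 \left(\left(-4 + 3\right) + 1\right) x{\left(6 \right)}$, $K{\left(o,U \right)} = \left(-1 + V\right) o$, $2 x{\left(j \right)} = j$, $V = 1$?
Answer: $7565250$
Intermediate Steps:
$x{\left(j \right)} = \frac{j}{2}$
$K{\left(o,U \right)} = 0$ ($K{\left(o,U \right)} = \left(-1 + 1\right) o = 0 o = 0$)
$N = 0$ ($N = - 10 \left(\left(-4 + 3\right) + 1\right) \frac{1}{2} \cdot 6 = - 10 \left(-1 + 1\right) 3 = \left(-10\right) 0 \cdot 3 = 0 \cdot 3 = 0$)
$\left(-1965 + K{\left(-26,-25 \right)}\right) \left(N - 3850\right) = \left(-1965 + 0\right) \left(0 - 3850\right) = \left(-1965\right) \left(-3850\right) = 7565250$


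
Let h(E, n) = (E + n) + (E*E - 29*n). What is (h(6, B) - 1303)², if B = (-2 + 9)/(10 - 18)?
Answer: 6115729/4 ≈ 1.5289e+6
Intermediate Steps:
B = -7/8 (B = 7/(-8) = 7*(-⅛) = -7/8 ≈ -0.87500)
h(E, n) = E + E² - 28*n (h(E, n) = (E + n) + (E² - 29*n) = E + E² - 28*n)
(h(6, B) - 1303)² = ((6 + 6² - 28*(-7/8)) - 1303)² = ((6 + 36 + 49/2) - 1303)² = (133/2 - 1303)² = (-2473/2)² = 6115729/4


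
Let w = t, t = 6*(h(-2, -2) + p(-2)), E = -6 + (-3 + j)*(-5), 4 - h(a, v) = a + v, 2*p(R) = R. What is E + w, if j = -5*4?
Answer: 151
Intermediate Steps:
j = -20
p(R) = R/2
h(a, v) = 4 - a - v (h(a, v) = 4 - (a + v) = 4 + (-a - v) = 4 - a - v)
E = 109 (E = -6 + (-3 - 20)*(-5) = -6 - 23*(-5) = -6 + 115 = 109)
t = 42 (t = 6*((4 - 1*(-2) - 1*(-2)) + (½)*(-2)) = 6*((4 + 2 + 2) - 1) = 6*(8 - 1) = 6*7 = 42)
w = 42
E + w = 109 + 42 = 151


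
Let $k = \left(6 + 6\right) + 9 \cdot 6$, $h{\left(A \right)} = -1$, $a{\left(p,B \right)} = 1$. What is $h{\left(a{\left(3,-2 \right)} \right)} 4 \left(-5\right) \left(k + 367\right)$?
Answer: $8660$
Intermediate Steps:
$k = 66$ ($k = 12 + 54 = 66$)
$h{\left(a{\left(3,-2 \right)} \right)} 4 \left(-5\right) \left(k + 367\right) = \left(-1\right) 4 \left(-5\right) \left(66 + 367\right) = \left(-4\right) \left(-5\right) 433 = 20 \cdot 433 = 8660$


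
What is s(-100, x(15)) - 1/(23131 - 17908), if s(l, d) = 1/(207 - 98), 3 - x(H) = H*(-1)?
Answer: 5114/569307 ≈ 0.0089829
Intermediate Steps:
x(H) = 3 + H (x(H) = 3 - H*(-1) = 3 - (-1)*H = 3 + H)
s(l, d) = 1/109
s(-100, x(15)) - 1/(23131 - 17908) = 1/109 - 1/(23131 - 17908) = 1/109 - 1/5223 = 5114/569307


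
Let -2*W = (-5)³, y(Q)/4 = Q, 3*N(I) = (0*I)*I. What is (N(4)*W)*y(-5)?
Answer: 0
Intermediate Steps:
N(I) = 0 (N(I) = ((0*I)*I)/3 = (0*I)/3 = (⅓)*0 = 0)
y(Q) = 4*Q
W = 125/2 (W = -½*(-5)³ = -½*(-125) = 125/2 ≈ 62.500)
(N(4)*W)*y(-5) = (0*(125/2))*(4*(-5)) = 0*(-20) = 0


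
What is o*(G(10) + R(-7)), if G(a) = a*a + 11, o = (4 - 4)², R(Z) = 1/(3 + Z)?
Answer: 0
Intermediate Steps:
o = 0 (o = 0² = 0)
G(a) = 11 + a² (G(a) = a² + 11 = 11 + a²)
o*(G(10) + R(-7)) = 0*((11 + 10²) + 1/(3 - 7)) = 0*((11 + 100) + 1/(-4)) = 0*(111 - ¼) = 0*(443/4) = 0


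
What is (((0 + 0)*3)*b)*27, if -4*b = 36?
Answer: 0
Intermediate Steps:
b = -9 (b = -¼*36 = -9)
(((0 + 0)*3)*b)*27 = (((0 + 0)*3)*(-9))*27 = ((0*3)*(-9))*27 = (0*(-9))*27 = 0*27 = 0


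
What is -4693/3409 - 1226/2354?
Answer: -7613378/4012393 ≈ -1.8975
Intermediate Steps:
-4693/3409 - 1226/2354 = -4693*1/3409 - 1226*1/2354 = -4693/3409 - 613/1177 = -7613378/4012393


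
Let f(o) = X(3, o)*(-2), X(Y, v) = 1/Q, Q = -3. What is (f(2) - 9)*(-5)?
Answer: 125/3 ≈ 41.667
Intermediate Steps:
X(Y, v) = -1/3 (X(Y, v) = 1/(-3) = -1/3)
f(o) = 2/3 (f(o) = -1/3*(-2) = 2/3)
(f(2) - 9)*(-5) = (2/3 - 9)*(-5) = -25/3*(-5) = 125/3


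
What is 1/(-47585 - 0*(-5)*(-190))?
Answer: -1/47585 ≈ -2.1015e-5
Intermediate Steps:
1/(-47585 - 0*(-5)*(-190)) = 1/(-47585 - 0*(-190)) = 1/(-47585 - 1*0) = 1/(-47585 + 0) = 1/(-47585) = -1/47585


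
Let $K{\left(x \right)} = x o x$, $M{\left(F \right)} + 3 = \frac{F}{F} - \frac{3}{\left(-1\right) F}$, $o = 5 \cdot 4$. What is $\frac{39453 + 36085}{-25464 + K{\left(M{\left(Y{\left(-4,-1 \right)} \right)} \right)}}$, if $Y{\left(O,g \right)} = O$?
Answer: $- \frac{302152}{101251} \approx -2.9842$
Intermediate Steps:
$o = 20$
$M{\left(F \right)} = -2 + \frac{3}{F}$ ($M{\left(F \right)} = -3 + \left(\frac{F}{F} - \frac{3}{\left(-1\right) F}\right) = -3 + \left(1 - 3 \left(- \frac{1}{F}\right)\right) = -3 + \left(1 + \frac{3}{F}\right) = -2 + \frac{3}{F}$)
$K{\left(x \right)} = 20 x^{2}$ ($K{\left(x \right)} = x 20 x = 20 x x = 20 x^{2}$)
$\frac{39453 + 36085}{-25464 + K{\left(M{\left(Y{\left(-4,-1 \right)} \right)} \right)}} = \frac{39453 + 36085}{-25464 + 20 \left(-2 + \frac{3}{-4}\right)^{2}} = \frac{75538}{-25464 + 20 \left(-2 + 3 \left(- \frac{1}{4}\right)\right)^{2}} = \frac{75538}{-25464 + 20 \left(-2 - \frac{3}{4}\right)^{2}} = \frac{75538}{-25464 + 20 \left(- \frac{11}{4}\right)^{2}} = \frac{75538}{-25464 + 20 \cdot \frac{121}{16}} = \frac{75538}{-25464 + \frac{605}{4}} = \frac{75538}{- \frac{101251}{4}} = 75538 \left(- \frac{4}{101251}\right) = - \frac{302152}{101251}$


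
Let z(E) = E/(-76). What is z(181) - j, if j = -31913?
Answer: 2425207/76 ≈ 31911.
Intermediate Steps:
z(E) = -E/76 (z(E) = E*(-1/76) = -E/76)
z(181) - j = -1/76*181 - 1*(-31913) = -181/76 + 31913 = 2425207/76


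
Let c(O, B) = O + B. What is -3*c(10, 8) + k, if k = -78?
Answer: -132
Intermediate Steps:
c(O, B) = B + O
-3*c(10, 8) + k = -3*(8 + 10) - 78 = -3*18 - 78 = -54 - 78 = -132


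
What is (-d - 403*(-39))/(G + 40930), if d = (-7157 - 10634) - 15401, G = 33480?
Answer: 6987/10630 ≈ 0.65729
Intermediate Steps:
d = -33192 (d = -17791 - 15401 = -33192)
(-d - 403*(-39))/(G + 40930) = (-1*(-33192) - 403*(-39))/(33480 + 40930) = (33192 + 15717)/74410 = 48909*(1/74410) = 6987/10630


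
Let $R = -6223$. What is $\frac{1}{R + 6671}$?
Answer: $\frac{1}{448} \approx 0.0022321$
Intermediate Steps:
$\frac{1}{R + 6671} = \frac{1}{-6223 + 6671} = \frac{1}{448}$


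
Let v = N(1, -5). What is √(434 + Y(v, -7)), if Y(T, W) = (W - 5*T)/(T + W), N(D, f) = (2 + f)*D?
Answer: 19*√30/5 ≈ 20.813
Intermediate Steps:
N(D, f) = D*(2 + f)
v = -3 (v = 1*(2 - 5) = 1*(-3) = -3)
Y(T, W) = (W - 5*T)/(T + W)
√(434 + Y(v, -7)) = √(434 + (-7 - 5*(-3))/(-3 - 7)) = √(434 + (-7 + 15)/(-10)) = √(434 - ⅒*8) = √(434 - ⅘) = √(2166/5) = 19*√30/5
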